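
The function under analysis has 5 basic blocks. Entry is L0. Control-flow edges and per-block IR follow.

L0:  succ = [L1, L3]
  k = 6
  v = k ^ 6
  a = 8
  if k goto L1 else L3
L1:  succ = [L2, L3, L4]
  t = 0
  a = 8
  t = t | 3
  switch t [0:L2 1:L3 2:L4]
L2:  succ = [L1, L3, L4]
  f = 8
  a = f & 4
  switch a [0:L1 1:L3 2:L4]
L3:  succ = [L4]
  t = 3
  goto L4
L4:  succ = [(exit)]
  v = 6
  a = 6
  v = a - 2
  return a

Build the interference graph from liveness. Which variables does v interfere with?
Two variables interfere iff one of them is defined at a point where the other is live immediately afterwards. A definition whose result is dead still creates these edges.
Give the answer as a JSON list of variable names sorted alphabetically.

Answer: ["a", "k"]

Analysis:
def/use:
  L0 def {a,k,v} use ∅
  L1 def {a,t} use ∅
  L2 def {a,f} use ∅
  L3 def {t} use ∅
  L4 def {a,v} use ∅

Live sets:
  L0: in=∅ out=∅
  L1: in=∅ out=∅
  L2: in=∅ out=∅
  L3: in=∅ out=∅
  L4: in=∅ out=∅

Interfere edges:
  a↔{k,t,v}
  f↔∅
  k↔{a,v}
  t↔{a}
  v↔{a,k}

N(v) = ["a", "k"]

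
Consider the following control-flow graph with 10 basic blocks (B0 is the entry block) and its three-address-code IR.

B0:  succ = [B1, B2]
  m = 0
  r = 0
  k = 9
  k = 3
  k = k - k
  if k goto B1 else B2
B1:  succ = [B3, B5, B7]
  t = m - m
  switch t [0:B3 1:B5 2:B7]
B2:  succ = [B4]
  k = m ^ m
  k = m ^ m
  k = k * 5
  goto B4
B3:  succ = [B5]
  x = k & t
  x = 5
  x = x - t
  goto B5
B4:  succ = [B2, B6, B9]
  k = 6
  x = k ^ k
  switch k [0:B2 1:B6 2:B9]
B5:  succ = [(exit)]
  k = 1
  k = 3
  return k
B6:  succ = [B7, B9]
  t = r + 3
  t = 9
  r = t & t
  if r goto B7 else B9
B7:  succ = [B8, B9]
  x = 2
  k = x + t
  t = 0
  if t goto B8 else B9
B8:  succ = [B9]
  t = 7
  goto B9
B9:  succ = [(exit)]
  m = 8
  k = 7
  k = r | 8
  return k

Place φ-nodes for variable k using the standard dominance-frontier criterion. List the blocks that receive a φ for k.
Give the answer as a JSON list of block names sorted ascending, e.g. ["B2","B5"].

Answer: ["B2", "B7", "B9"]

Working:
idom tree: B1←B0 B2←B0 B3←B1 B4←B2 B5←B1 B6←B4 B7←B0 B8←B7 B9←B0
Dom at joins:
  B2: preds {B0,B4}: {B0} ∩ {B0,B2,B4} = {B0}; idom=B0
  B5: preds {B1,B3}: {B0,B1} ∩ {B0,B1,B3} = {B0,B1}; idom=B1
  B7: preds {B1,B6}: {B0,B1} ∩ {B0,B2,B4,B6} = {B0}; idom=B0
  B9: preds {B4,B6,B7,B8}: {B0,B2,B4} ∩ {B0,B2,B4,B6} ∩ {B0,B7} ∩ {B0,B7,B8} = {B0}; idom=B0

Frontier:
  join B2 pred B0: · stop@B0
  join B2 pred B4: B4→B2 stop@B0
  join B5 pred B1: · stop@B1
  join B5 pred B3: B3 stop@B1
  join B7 pred B1: B1 stop@B0
  join B7 pred B6: B6→B4→B2 stop@B0
  join B9 pred B4: B4→B2 stop@B0
  join B9 pred B6: B6→B4→B2 stop@B0
  join B9 pred B7: B7 stop@B0
  join B9 pred B8: B8→B7 stop@B0
  B0 → ∅
  B1 → {B7}
  B2 → {B2,B7,B9}
  B3 → {B5}
  B4 → {B2,B7,B9}
  B5 → ∅
  B6 → {B7,B9}
  B7 → {B9}
  B8 → {B9}
  B9 → ∅

φ for k: defs {B0,B2,B4,B5,B7,B9}
  DF⁺ = {B2,B7,B9}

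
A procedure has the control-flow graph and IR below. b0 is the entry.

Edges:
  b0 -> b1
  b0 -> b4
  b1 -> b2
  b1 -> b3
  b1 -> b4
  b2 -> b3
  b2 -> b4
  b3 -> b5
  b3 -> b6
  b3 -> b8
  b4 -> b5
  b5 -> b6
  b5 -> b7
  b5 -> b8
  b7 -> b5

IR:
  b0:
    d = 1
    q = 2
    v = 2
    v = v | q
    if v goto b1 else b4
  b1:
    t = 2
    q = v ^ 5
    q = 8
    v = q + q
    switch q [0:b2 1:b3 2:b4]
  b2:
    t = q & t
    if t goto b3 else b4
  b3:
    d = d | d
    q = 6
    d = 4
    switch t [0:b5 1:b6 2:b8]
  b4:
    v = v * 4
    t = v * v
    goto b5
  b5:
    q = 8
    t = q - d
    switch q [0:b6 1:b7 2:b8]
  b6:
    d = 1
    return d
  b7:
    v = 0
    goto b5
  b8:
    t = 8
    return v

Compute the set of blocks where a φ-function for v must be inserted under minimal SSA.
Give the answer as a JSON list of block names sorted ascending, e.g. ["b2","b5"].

idom tree: b1←b0 b2←b1 b3←b1 b4←b0 b5←b0 b6←b0 b7←b5 b8←b0
Join-block Dom:
  b3: preds {b1,b2}: {b0,b1} ∩ {b0,b1,b2} = {b0,b1}; idom=b1
  b4: preds {b0,b1,b2}: {b0} ∩ {b0,b1} ∩ {b0,b1,b2} = {b0}; idom=b0
  b5: preds {b3,b4,b7}: {b0,b1,b3} ∩ {b0,b4} ∩ {b0,b5,b7} = {b0}; idom=b0
  b6: preds {b3,b5}: {b0,b1,b3} ∩ {b0,b5} = {b0}; idom=b0
  b8: preds {b3,b5}: {b0,b1,b3} ∩ {b0,b5} = {b0}; idom=b0

Frontier:
  b3←b1: walk · to b1
  b3←b2: walk b2 to b1
  b4←b0: walk · to b0
  b4←b1: walk b1 to b0
  b4←b2: walk b2→b1 to b0
  b5←b3: walk b3→b1 to b0
  b5←b4: walk b4 to b0
  b5←b7: walk b7→b5 to b0
  b6←b3: walk b3→b1 to b0
  b6←b5: walk b5 to b0
  b8←b3: walk b3→b1 to b0
  b8←b5: walk b5 to b0
  b0 → ∅
  b1 → {b4,b5,b6,b8}
  b2 → {b3,b4}
  b3 → {b5,b6,b8}
  b4 → {b5}
  b5 → {b5,b6,b8}
  b6 → ∅
  b7 → {b5}
  b8 → ∅

φ for v: defs {b0,b1,b4,b7}
  DF⁺ = {b4,b5,b6,b8}

Answer: ["b4", "b5", "b6", "b8"]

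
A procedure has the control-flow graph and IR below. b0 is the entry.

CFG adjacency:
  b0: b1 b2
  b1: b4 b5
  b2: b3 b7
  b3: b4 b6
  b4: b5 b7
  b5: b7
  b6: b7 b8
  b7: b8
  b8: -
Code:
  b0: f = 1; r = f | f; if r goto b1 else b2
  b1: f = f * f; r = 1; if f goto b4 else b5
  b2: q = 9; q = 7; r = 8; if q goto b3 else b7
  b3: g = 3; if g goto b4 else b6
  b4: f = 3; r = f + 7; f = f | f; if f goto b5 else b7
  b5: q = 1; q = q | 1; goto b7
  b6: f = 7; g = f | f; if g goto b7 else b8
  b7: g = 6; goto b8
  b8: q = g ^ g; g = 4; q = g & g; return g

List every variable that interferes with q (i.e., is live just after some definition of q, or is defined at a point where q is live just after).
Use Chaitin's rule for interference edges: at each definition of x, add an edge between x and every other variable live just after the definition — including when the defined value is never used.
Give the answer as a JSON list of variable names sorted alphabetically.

Answer: ["g", "r"]

Working:
Block summaries:
  b0: {f,r} / ∅
  b1: {f,r} / {f}
  b2: {q,r} / ∅
  b3: {g} / ∅
  b4: {f,r} / ∅
  b5: {q} / ∅
  b6: {f,g} / ∅
  b7: {g} / ∅
  b8: {g,q} / {g}

Live sets:
  b0: in=∅ out={f}
  b1: in={f} out=∅
  b2: in=∅ out=∅
  b3: in=∅ out=∅
  b4: in=∅ out=∅
  b5: in=∅ out=∅
  b6: in=∅ out={g}
  b7: in=∅ out={g}
  b8: in={g} out=∅

Interfere edges:
  f — {r}
  g — {q}
  q — {g,r}
  r — {f,q}

N(q) = ["g", "r"]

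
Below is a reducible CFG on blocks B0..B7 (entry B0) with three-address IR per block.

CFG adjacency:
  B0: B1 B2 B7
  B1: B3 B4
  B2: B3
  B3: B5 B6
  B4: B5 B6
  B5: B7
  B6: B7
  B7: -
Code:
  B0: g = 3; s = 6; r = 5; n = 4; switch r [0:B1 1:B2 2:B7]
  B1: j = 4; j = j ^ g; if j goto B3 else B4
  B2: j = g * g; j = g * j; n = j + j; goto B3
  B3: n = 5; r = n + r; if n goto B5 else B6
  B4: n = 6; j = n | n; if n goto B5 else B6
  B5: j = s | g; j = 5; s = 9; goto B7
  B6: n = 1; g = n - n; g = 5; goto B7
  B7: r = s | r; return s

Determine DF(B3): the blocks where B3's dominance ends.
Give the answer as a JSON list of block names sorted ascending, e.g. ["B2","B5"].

Answer: ["B5", "B6"]

Analysis:
idom tree: B1←B0 B2←B0 B3←B0 B4←B1 B5←B0 B6←B0 B7←B0
Join-block Dom:
  B3: preds {B1,B2}: {B0,B1} ∩ {B0,B2} = {B0}; idom=B0
  B5: preds {B3,B4}: {B0,B3} ∩ {B0,B1,B4} = {B0}; idom=B0
  B6: preds {B3,B4}: {B0,B3} ∩ {B0,B1,B4} = {B0}; idom=B0
  B7: preds {B0,B5,B6}: {B0} ∩ {B0,B5} ∩ {B0,B6} = {B0}; idom=B0

Frontier:
  B3←B1: walk B1 to B0
  B3←B2: walk B2 to B0
  B5←B3: walk B3 to B0
  B5←B4: walk B4→B1 to B0
  B6←B3: walk B3 to B0
  B6←B4: walk B4→B1 to B0
  B7←B0: walk · to B0
  B7←B5: walk B5 to B0
  B7←B6: walk B6 to B0
  B0: DF=∅
  B1: DF={B3,B5,B6}
  B2: DF={B3}
  B3: DF={B5,B6}
  B4: DF={B5,B6}
  B5: DF={B7}
  B6: DF={B7}
  B7: DF=∅

DF(B3) = ["B5", "B6"]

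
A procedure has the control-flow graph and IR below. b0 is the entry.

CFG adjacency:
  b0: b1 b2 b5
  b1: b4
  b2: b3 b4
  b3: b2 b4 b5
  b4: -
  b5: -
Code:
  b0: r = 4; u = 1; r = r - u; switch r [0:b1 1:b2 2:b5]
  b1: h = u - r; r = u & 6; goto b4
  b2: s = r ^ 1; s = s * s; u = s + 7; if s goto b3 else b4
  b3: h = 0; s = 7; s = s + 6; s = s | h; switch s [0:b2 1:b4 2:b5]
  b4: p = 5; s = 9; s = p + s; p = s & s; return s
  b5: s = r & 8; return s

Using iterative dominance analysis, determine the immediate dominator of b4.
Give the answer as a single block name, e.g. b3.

Answer: b0

Analysis:
idom tree: b1←b0 b2←b0 b3←b2 b4←b0 b5←b0
Join-block Dom:
  b2: preds {b0,b3}: {b0} ∩ {b0,b2,b3} = {b0}; idom=b0
  b4: preds {b1,b2,b3}: {b0,b1} ∩ {b0,b2} ∩ {b0,b2,b3} = {b0}; idom=b0
  b5: preds {b0,b3}: {b0} ∩ {b0,b2,b3} = {b0}; idom=b0

idom(b4) = b0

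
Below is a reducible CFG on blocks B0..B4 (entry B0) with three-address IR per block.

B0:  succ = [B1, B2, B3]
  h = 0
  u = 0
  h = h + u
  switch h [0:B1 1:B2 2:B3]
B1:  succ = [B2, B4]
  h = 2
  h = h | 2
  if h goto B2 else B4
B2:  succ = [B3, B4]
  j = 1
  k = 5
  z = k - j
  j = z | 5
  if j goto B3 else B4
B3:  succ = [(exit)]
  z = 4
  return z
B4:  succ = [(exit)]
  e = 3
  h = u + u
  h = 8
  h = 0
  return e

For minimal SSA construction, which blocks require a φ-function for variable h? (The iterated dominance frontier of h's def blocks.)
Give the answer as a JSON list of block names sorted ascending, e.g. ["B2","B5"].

idom tree: B1←B0 B2←B0 B3←B0 B4←B0
Dom at joins:
  B2: preds {B0,B1}: {B0} ∩ {B0,B1} = {B0}; idom=B0
  B3: preds {B0,B2}: {B0} ∩ {B0,B2} = {B0}; idom=B0
  B4: preds {B1,B2}: {B0,B1} ∩ {B0,B2} = {B0}; idom=B0

DF walk-up:
  join B2 pred B0: · stop@B0
  join B2 pred B1: B1 stop@B0
  join B3 pred B0: · stop@B0
  join B3 pred B2: B2 stop@B0
  join B4 pred B1: B1 stop@B0
  join B4 pred B2: B2 stop@B0
  B0 → ∅
  B1 → {B2,B4}
  B2 → {B3,B4}
  B3 → ∅
  B4 → ∅

φ for h: defs {B0,B1,B4}
  DF⁺ = {B2,B3,B4}

Answer: ["B2", "B3", "B4"]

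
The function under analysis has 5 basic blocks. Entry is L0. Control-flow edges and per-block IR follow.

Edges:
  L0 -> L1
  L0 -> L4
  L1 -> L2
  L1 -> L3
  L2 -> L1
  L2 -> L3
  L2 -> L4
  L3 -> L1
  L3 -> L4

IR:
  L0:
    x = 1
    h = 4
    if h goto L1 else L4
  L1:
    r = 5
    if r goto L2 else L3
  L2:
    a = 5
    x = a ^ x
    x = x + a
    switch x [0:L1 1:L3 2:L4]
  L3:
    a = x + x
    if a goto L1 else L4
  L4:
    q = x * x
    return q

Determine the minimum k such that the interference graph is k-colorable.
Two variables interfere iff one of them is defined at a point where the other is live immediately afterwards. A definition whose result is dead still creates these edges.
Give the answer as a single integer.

def/use:
  L0: def={h,x} ue=∅
  L1: def={r} ue=∅
  L2: def={a,x} ue={x}
  L3: def={a} ue={x}
  L4: def={q} ue={x}

Liveness:
  live L0: ∅→{x}
  live L1: {x}→{x}
  live L2: {x}→{x}
  live L3: {x}→{x}
  live L4: {x}→∅

Interference:
  a: {x}
  h: {x}
  q: ∅
  r: {x}
  x: {a,h,r}

Registers:
  {a,x} pairwise interfere (2-clique) ⇒ χ ≥ 2
  2-colouring: c0={q,x}  c1={a,h,r}
  χ = 2

Answer: 2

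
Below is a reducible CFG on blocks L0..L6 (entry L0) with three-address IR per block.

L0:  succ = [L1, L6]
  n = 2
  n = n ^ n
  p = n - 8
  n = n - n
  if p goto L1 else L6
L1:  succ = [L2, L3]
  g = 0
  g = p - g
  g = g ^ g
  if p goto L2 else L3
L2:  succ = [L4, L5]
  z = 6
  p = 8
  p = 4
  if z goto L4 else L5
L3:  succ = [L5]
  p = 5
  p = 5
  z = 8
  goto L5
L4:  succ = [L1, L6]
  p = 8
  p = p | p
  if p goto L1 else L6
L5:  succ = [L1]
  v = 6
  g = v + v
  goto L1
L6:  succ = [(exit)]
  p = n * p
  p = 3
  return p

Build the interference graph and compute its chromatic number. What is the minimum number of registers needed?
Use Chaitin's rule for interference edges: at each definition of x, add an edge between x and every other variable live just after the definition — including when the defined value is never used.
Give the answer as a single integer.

def/use:
  L0: {n,p} / ∅
  L1: {g} / {p}
  L2: {p,z} / ∅
  L3: {p,z} / ∅
  L4: {p} / ∅
  L5: {g,v} / ∅
  L6: {p} / {n,p}

Backward fixpoint:
  live L0: ∅→{n,p}
  live L1: {n,p}→{n}
  live L2: {n}→{n,p}
  live L3: {n}→{n,p}
  live L4: {n}→{n,p}
  live L5: {n,p}→{n,p}
  live L6: {n,p}→∅

Interference:
  g: {n,p}
  n: {g,p,v,z}
  p: {g,n,v,z}
  v: {n,p}
  z: {n,p}

Registers:
  clique {g,n,p} ⇒ need ≥ 3
  3-colouring: c0={n}  c1={p}  c2={g,v,z}
  χ = 3

Answer: 3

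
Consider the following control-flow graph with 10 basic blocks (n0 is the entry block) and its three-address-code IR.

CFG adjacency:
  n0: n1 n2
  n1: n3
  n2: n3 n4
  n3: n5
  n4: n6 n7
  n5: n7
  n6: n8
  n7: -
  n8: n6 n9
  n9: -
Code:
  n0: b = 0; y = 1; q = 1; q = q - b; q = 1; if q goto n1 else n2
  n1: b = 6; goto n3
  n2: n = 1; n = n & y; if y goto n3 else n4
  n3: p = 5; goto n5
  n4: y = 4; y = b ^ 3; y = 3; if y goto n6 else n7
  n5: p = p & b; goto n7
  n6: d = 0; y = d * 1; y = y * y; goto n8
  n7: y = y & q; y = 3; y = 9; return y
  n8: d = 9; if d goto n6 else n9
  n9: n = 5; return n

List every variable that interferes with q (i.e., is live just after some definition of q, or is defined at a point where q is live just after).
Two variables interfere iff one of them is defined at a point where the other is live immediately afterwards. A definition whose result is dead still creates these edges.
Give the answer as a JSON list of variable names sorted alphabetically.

Block summaries:
  n0 def {b,q,y} use ∅
  n1 def {b} use ∅
  n2 def {n} use {y}
  n3 def {p} use ∅
  n4 def {y} use {b}
  n5 def {p} use {b,p}
  n6 def {d,y} use ∅
  n7 def {y} use {q,y}
  n8 def {d} use ∅
  n9 def {n} use ∅

Live sets:
  live n0: ∅→{b,q,y}
  live n1: {q,y}→{b,q,y}
  live n2: {b,q,y}→{b,q,y}
  live n3: {b,q,y}→{b,p,q,y}
  live n4: {b,q}→{q,y}
  live n5: {b,p,q,y}→{q,y}
  live n6: ∅→∅
  live n7: {q,y}→∅
  live n8: ∅→∅
  live n9: ∅→∅

Interference:
  b: {n,p,q,y}
  d: ∅
  n: {b,q,y}
  p: {b,q,y}
  q: {b,n,p,y}
  y: {b,n,p,q}

N(q) = ["b", "n", "p", "y"]

Answer: ["b", "n", "p", "y"]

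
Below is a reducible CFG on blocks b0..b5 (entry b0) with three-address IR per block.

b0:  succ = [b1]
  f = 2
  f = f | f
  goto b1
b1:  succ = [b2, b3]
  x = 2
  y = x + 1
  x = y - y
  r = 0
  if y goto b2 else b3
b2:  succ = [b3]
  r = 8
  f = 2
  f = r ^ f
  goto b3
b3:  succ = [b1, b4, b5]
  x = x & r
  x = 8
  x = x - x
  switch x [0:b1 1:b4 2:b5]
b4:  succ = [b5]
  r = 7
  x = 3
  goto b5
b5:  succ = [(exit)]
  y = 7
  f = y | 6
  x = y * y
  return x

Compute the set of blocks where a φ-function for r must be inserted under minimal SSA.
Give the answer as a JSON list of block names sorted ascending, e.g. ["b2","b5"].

Answer: ["b1", "b3", "b5"]

Derivation:
idom tree: b1←b0 b2←b1 b3←b1 b4←b3 b5←b3
Dom at joins:
  b1: preds {b0,b3}: {b0} ∩ {b0,b1,b3} = {b0}; idom=b0
  b3: preds {b1,b2}: {b0,b1} ∩ {b0,b1,b2} = {b0,b1}; idom=b1
  b5: preds {b3,b4}: {b0,b1,b3} ∩ {b0,b1,b3,b4} = {b0,b1,b3}; idom=b3

Frontier:
  join b1 pred b0: · stop@b0
  join b1 pred b3: b3→b1 stop@b0
  join b3 pred b1: · stop@b1
  join b3 pred b2: b2 stop@b1
  join b5 pred b3: · stop@b3
  join b5 pred b4: b4 stop@b3
  b0 → ∅
  b1 → {b1}
  b2 → {b3}
  b3 → {b1}
  b4 → {b5}
  b5 → ∅

φ for r: defs {b1,b2,b4}
  DF⁺ = {b1,b3,b5}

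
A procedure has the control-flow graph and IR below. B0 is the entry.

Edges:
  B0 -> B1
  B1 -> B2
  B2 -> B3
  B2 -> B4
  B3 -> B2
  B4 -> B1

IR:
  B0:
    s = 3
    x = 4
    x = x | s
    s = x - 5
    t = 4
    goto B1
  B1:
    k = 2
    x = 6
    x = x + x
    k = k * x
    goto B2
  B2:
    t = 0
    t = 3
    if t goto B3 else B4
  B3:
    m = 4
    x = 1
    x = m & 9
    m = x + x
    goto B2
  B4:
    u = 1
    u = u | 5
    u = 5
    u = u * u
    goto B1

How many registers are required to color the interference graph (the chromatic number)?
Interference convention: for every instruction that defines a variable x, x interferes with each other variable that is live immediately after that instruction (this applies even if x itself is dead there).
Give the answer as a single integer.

Per-block:
  B0: {s,t,x} / ∅
  B1: {k,x} / ∅
  B2: {t} / ∅
  B3: {m,x} / ∅
  B4: {u} / ∅

Backward fixpoint:
  B0: in=∅ out=∅
  B1: in=∅ out=∅
  B2: in=∅ out=∅
  B3: in=∅ out=∅
  B4: in=∅ out=∅

Interference:
  k: {x}
  m: {x}
  s: {x}
  t: ∅
  u: ∅
  x: {k,m,s}

Colouring:
  {k,x} pairwise interfere (2-clique) ⇒ χ ≥ 2
  assign k→R1 m→R1 s→R1 t→R0 u→R0 x→R0 — no edge inside a register ⇒ χ ≤ 2
  χ = 2

Answer: 2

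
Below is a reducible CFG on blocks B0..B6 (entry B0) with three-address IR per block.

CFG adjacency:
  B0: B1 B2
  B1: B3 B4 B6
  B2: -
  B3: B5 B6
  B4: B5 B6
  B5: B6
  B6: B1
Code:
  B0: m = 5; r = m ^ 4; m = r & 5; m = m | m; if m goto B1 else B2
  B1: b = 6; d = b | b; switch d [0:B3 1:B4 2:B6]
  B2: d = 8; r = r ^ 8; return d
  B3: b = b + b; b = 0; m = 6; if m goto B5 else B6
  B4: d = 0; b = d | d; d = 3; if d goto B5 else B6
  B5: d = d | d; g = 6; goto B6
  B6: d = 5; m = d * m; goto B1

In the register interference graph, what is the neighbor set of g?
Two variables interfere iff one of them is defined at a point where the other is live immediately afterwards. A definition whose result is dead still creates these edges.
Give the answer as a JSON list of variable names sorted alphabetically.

Answer: ["m"]

Analysis:
Block summaries:
  B0: {m,r} / ∅
  B1: {b,d} / ∅
  B2: {d,r} / {r}
  B3: {b,m} / {b}
  B4: {b,d} / ∅
  B5: {d,g} / {d}
  B6: {d,m} / {m}

Backward fixpoint:
  B0: in=∅ out={m,r}
  B1: in={m} out={b,d,m}
  B2: in={r} out=∅
  B3: in={b,d} out={d,m}
  B4: in={m} out={d,m}
  B5: in={d,m} out={m}
  B6: in={m} out={m}

Interfere edges:
  b↔{d,m}
  d↔{b,m,r}
  g↔{m}
  m↔{b,d,g,r}
  r↔{d,m}

N(g) = ["m"]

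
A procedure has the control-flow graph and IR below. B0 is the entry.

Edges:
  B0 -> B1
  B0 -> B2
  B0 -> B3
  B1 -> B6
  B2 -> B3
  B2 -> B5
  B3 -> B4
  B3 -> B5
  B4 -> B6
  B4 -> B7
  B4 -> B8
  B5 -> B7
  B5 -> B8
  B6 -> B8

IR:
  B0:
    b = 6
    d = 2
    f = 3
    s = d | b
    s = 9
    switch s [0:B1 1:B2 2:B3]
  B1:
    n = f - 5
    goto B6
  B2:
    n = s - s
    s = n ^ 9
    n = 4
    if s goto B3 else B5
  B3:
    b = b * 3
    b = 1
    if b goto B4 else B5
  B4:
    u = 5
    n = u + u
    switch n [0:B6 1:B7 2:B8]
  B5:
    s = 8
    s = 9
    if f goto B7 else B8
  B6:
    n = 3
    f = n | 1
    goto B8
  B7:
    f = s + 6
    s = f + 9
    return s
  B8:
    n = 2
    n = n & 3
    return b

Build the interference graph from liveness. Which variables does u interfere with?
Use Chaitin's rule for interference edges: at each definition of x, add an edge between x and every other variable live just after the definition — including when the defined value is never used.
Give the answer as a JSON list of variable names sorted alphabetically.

Answer: ["b", "s"]

Analysis:
Block summaries:
  B0: {b,d,f,s} / ∅
  B1: {n} / {f}
  B2: {n,s} / {s}
  B3: {b} / {b}
  B4: {n,u} / ∅
  B5: {s} / {f}
  B6: {f,n} / ∅
  B7: {f,s} / {s}
  B8: {n} / {b}

Live sets:
  B0: in=∅ out={b,f,s}
  B1: in={b,f} out={b}
  B2: in={b,f,s} out={b,f,s}
  B3: in={b,f,s} out={b,f,s}
  B4: in={b,s} out={b,s}
  B5: in={b,f} out={b,s}
  B6: in={b} out={b}
  B7: in={s} out=∅
  B8: in={b} out=∅

Interfere edges:
  b↔{d,f,n,s,u}
  d↔{b,f}
  f↔{b,d,n,s}
  n↔{b,f,s}
  s↔{b,f,n,u}
  u↔{b,s}

N(u) = ["b", "s"]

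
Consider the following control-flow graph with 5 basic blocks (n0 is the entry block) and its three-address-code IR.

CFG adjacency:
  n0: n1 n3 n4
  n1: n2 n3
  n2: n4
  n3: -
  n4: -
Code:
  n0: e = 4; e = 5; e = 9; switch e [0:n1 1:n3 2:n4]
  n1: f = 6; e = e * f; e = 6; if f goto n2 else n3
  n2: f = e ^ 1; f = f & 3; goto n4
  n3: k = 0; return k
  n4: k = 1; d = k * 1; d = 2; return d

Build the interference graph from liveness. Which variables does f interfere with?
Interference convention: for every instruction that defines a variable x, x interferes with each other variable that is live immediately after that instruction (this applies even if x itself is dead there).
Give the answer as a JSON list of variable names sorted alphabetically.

Block summaries:
  n0: def={e} ue=∅
  n1: def={e,f} ue={e}
  n2: def={f} ue={e}
  n3: def={k} ue=∅
  n4: def={d,k} ue=∅

Live sets:
  n0 li=∅ lo={e}
  n1 li={e} lo={e}
  n2 li={e} lo=∅
  n3 li=∅ lo=∅
  n4 li=∅ lo=∅

Interfere edges:
  d: ∅
  e: {f}
  f: {e}
  k: ∅

N(f) = ["e"]

Answer: ["e"]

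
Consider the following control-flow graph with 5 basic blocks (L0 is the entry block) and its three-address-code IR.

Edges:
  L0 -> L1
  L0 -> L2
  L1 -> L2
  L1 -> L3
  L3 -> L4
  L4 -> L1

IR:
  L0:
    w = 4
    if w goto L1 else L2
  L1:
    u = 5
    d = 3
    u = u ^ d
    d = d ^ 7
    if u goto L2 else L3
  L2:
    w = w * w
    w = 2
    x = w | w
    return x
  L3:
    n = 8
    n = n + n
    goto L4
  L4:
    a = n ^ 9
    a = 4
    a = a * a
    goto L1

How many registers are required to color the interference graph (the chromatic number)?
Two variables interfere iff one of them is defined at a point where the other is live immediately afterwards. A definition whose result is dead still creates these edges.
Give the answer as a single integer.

Answer: 3

Analysis:
def/use:
  L0 def {w} use ∅
  L1 def {d,u} use ∅
  L2 def {w,x} use {w}
  L3 def {n} use ∅
  L4 def {a} use {n}

Backward fixpoint:
  live L0: ∅→{w}
  live L1: {w}→{w}
  live L2: {w}→∅
  live L3: {w}→{n,w}
  live L4: {n,w}→{w}

Interfere edges:
  a: {w}
  d: {u,w}
  n: {w}
  u: {d,w}
  w: {a,d,n,u}
  x: ∅

Chromatic number:
  {d,u,w} pairwise interfere (3-clique) ⇒ χ ≥ 3
  3-colouring: c0={w,x}  c1={a,d,n}  c2={u}
  χ = 3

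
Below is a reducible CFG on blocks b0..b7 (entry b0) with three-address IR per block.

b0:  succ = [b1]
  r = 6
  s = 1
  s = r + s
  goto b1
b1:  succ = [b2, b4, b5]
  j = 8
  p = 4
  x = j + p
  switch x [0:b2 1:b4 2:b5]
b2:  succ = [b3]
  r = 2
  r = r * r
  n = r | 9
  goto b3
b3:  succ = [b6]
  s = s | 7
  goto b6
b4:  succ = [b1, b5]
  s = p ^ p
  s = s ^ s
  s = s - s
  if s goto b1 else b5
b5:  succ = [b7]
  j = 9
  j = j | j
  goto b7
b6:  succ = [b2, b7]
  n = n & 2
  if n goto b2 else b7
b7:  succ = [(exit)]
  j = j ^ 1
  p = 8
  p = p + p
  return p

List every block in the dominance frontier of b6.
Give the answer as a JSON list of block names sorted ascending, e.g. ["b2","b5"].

idom tree: b1←b0 b2←b1 b3←b2 b4←b1 b5←b1 b6←b3 b7←b1
Join-block Dom:
  b1: preds {b0,b4}: {b0} ∩ {b0,b1,b4} = {b0}; idom=b0
  b2: preds {b1,b6}: {b0,b1} ∩ {b0,b1,b2,b3,b6} = {b0,b1}; idom=b1
  b5: preds {b1,b4}: {b0,b1} ∩ {b0,b1,b4} = {b0,b1}; idom=b1
  b7: preds {b5,b6}: {b0,b1,b5} ∩ {b0,b1,b2,b3,b6} = {b0,b1}; idom=b1

Frontier:
  b1←b0: walk · to b0
  b1←b4: walk b4→b1 to b0
  b2←b1: walk · to b1
  b2←b6: walk b6→b3→b2 to b1
  b5←b1: walk · to b1
  b5←b4: walk b4 to b1
  b7←b5: walk b5 to b1
  b7←b6: walk b6→b3→b2 to b1
  b0 → ∅
  b1 → {b1}
  b2 → {b2,b7}
  b3 → {b2,b7}
  b4 → {b1,b5}
  b5 → {b7}
  b6 → {b2,b7}
  b7 → ∅

DF(b6) = ["b2", "b7"]

Answer: ["b2", "b7"]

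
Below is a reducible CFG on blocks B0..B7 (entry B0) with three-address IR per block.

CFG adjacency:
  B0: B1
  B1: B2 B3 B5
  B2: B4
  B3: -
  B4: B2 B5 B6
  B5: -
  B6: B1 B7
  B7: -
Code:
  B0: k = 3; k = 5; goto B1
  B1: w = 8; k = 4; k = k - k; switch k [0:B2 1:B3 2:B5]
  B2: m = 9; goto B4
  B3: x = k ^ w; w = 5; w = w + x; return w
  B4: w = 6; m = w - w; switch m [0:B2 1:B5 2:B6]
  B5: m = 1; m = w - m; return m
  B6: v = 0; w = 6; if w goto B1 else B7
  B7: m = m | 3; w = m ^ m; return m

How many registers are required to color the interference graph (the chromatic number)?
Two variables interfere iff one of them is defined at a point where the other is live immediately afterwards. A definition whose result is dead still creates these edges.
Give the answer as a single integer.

Answer: 2

Working:
def/use:
  B0 def {k} use ∅
  B1 def {k,w} use ∅
  B2 def {m} use ∅
  B3 def {w,x} use {k,w}
  B4 def {m,w} use ∅
  B5 def {m} use {w}
  B6 def {v,w} use ∅
  B7 def {m,w} use {m}

Live sets:
  B0: in=∅ out=∅
  B1: in=∅ out={k,w}
  B2: in=∅ out=∅
  B3: in={k,w} out=∅
  B4: in=∅ out={m,w}
  B5: in={w} out=∅
  B6: in={m} out={m}
  B7: in={m} out=∅

Conflict graph:
  k — {w}
  m — {v,w}
  v — {m}
  w — {k,m,x}
  x — {w}

Registers:
  {k,w} pairwise interfere (2-clique) ⇒ χ ≥ 2
  assign k→c1 m→c1 v→c0 w→c0 x→c1 — no edge inside a register ⇒ χ ≤ 2
  χ = 2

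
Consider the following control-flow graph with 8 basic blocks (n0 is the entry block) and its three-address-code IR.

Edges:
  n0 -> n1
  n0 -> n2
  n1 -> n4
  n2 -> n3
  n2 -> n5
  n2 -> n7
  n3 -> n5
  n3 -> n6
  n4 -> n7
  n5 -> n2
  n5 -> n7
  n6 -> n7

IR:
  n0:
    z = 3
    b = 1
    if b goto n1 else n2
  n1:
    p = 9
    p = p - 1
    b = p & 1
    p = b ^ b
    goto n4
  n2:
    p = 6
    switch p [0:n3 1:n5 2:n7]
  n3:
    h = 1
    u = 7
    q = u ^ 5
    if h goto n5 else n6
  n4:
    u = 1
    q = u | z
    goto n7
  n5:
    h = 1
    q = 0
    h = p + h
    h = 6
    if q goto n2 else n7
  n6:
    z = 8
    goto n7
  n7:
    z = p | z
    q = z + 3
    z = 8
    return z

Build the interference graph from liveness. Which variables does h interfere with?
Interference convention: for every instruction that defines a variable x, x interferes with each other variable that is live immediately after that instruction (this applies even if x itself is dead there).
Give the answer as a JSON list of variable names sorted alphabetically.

Answer: ["p", "q", "u", "z"]

Analysis:
Block summaries:
  n0: {b,z} / ∅
  n1: {b,p} / ∅
  n2: {p} / ∅
  n3: {h,q,u} / ∅
  n4: {q,u} / {z}
  n5: {h,q} / {p}
  n6: {z} / ∅
  n7: {q,z} / {p,z}

Liveness:
  n0: in=∅ out={z}
  n1: in={z} out={p,z}
  n2: in={z} out={p,z}
  n3: in={p,z} out={p,z}
  n4: in={p,z} out={p,z}
  n5: in={p,z} out={p,z}
  n6: in={p} out={p,z}
  n7: in={p,z} out=∅

Interference:
  b: {z}
  h: {p,q,u,z}
  p: {h,q,u,z}
  q: {h,p,z}
  u: {h,p,z}
  z: {b,h,p,q,u}

N(h) = ["p", "q", "u", "z"]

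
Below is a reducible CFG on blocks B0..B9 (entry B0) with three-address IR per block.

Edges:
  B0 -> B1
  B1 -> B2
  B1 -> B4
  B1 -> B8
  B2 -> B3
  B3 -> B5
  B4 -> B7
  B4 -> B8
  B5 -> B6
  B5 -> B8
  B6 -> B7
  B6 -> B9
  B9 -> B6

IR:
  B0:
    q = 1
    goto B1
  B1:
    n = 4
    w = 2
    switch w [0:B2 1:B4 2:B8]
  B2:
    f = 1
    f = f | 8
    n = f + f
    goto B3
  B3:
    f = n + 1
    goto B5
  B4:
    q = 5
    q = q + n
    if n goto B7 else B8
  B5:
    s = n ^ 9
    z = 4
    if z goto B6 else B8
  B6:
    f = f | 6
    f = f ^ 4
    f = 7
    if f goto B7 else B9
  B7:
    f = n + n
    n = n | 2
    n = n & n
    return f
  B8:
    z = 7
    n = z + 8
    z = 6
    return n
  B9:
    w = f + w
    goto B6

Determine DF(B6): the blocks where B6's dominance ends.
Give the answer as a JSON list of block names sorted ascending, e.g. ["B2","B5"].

idom tree: B1←B0 B2←B1 B3←B2 B4←B1 B5←B3 B6←B5 B7←B1 B8←B1 B9←B6
Dom∩ at merges:
  B6: preds {B5,B9}: {B0,B1,B2,B3,B5} ∩ {B0,B1,B2,B3,B5,B6,B9} = {B0,B1,B2,B3,B5}; idom=B5
  B7: preds {B4,B6}: {B0,B1,B4} ∩ {B0,B1,B2,B3,B5,B6} = {B0,B1}; idom=B1
  B8: preds {B1,B4,B5}: {B0,B1} ∩ {B0,B1,B4} ∩ {B0,B1,B2,B3,B5} = {B0,B1}; idom=B1

DF derivation:
  B6←B5: walk · to B5
  B6←B9: walk B9→B6 to B5
  B7←B4: walk B4 to B1
  B7←B6: walk B6→B5→B3→B2 to B1
  B8←B1: walk · to B1
  B8←B4: walk B4 to B1
  B8←B5: walk B5→B3→B2 to B1
  DF(B0)=∅
  DF(B1)=∅
  DF(B2)={B7,B8}
  DF(B3)={B7,B8}
  DF(B4)={B7,B8}
  DF(B5)={B7,B8}
  DF(B6)={B6,B7}
  DF(B7)=∅
  DF(B8)=∅
  DF(B9)={B6}

DF(B6) = ["B6", "B7"]

Answer: ["B6", "B7"]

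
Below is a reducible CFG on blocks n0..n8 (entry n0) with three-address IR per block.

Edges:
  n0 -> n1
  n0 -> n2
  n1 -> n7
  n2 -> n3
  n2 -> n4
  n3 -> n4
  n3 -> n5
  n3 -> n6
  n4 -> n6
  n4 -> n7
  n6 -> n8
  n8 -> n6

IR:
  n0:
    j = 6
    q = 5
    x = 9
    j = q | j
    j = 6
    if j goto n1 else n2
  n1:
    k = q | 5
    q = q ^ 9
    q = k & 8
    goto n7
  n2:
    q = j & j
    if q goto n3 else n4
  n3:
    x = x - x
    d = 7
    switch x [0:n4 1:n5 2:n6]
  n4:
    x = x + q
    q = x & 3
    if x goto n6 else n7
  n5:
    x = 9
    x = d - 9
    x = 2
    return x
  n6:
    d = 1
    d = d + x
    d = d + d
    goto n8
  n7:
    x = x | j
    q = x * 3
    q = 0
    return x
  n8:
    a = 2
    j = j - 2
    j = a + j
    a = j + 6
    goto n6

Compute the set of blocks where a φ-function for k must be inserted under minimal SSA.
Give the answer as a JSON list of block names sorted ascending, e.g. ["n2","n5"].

idom tree: n1←n0 n2←n0 n3←n2 n4←n2 n5←n3 n6←n2 n7←n0 n8←n6
Join-block Dom:
  n4: preds {n2,n3}: {n0,n2} ∩ {n0,n2,n3} = {n0,n2}; idom=n2
  n6: preds {n3,n4,n8}: {n0,n2,n3} ∩ {n0,n2,n4} ∩ {n0,n2,n6,n8} = {n0,n2}; idom=n2
  n7: preds {n1,n4}: {n0,n1} ∩ {n0,n2,n4} = {n0}; idom=n0

DF derivation:
  n4←n2: walk · to n2
  n4←n3: walk n3 to n2
  n6←n3: walk n3 to n2
  n6←n4: walk n4 to n2
  n6←n8: walk n8→n6 to n2
  n7←n1: walk n1 to n0
  n7←n4: walk n4→n2 to n0
  n0 → ∅
  n1 → {n7}
  n2 → {n7}
  n3 → {n4,n6}
  n4 → {n6,n7}
  n5 → ∅
  n6 → {n6}
  n7 → ∅
  n8 → {n6}

φ for k: defs {n1}
  DF⁺ = {n7}

Answer: ["n7"]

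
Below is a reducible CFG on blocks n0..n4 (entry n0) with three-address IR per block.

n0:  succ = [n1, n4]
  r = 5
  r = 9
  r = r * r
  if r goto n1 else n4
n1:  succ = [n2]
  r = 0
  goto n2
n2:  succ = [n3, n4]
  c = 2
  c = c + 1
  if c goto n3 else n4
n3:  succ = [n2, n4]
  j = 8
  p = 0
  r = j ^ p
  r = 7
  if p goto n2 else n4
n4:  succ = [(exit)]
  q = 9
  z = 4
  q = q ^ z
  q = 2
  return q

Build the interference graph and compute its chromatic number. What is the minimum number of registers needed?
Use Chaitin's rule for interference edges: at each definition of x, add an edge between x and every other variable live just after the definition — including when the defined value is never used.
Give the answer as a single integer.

Block summaries:
  n0 def {r} use ∅
  n1 def {r} use ∅
  n2 def {c} use ∅
  n3 def {j,p,r} use ∅
  n4 def {q,z} use ∅

Backward fixpoint:
  n0 li=∅ lo=∅
  n1 li=∅ lo=∅
  n2 li=∅ lo=∅
  n3 li=∅ lo=∅
  n4 li=∅ lo=∅

Interfere edges:
  c — ∅
  j — {p}
  p — {j,r}
  q — {z}
  r — {p}
  z — {q}

Chromatic number:
  clique {j,p} ⇒ need ≥ 2
  2-colouring: R0={c,p,q}  R1={j,r,z}
  χ = 2

Answer: 2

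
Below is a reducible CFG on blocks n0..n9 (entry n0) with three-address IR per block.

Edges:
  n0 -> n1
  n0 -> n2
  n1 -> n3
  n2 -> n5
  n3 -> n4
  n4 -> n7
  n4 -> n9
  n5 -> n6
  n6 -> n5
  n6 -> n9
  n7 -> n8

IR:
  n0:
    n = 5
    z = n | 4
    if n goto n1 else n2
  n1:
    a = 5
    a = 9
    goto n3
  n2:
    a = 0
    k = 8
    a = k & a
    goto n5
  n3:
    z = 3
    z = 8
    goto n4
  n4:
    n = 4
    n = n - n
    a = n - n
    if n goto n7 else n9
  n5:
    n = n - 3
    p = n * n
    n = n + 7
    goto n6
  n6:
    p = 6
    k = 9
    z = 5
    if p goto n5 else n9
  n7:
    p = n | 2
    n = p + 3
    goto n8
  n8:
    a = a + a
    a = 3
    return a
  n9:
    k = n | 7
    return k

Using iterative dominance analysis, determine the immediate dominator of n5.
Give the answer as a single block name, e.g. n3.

idom tree: n1←n0 n2←n0 n3←n1 n4←n3 n5←n2 n6←n5 n7←n4 n8←n7 n9←n0
Dom at joins:
  n5: preds {n2,n6}: {n0,n2} ∩ {n0,n2,n5,n6} = {n0,n2}; idom=n2
  n9: preds {n4,n6}: {n0,n1,n3,n4} ∩ {n0,n2,n5,n6} = {n0}; idom=n0

idom(n5) = n2

Answer: n2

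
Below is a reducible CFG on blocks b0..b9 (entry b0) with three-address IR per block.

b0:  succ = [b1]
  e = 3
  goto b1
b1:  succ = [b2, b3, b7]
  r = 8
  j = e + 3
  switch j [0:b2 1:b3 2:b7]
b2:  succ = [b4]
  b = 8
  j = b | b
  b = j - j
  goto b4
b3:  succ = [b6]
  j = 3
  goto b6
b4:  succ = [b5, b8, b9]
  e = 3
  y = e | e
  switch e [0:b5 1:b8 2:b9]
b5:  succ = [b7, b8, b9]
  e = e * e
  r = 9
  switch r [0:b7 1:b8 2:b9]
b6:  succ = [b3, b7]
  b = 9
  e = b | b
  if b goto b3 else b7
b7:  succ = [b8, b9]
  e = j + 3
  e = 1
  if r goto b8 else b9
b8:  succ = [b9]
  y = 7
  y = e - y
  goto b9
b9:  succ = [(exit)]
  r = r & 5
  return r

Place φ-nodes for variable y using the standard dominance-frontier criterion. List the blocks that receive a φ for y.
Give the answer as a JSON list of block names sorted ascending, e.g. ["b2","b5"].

idom tree: b1←b0 b2←b1 b3←b1 b4←b2 b5←b4 b6←b3 b7←b1 b8←b1 b9←b1
Dom at joins:
  b3: preds {b1,b6}: {b0,b1} ∩ {b0,b1,b3,b6} = {b0,b1}; idom=b1
  b7: preds {b1,b5,b6}: {b0,b1} ∩ {b0,b1,b2,b4,b5} ∩ {b0,b1,b3,b6} = {b0,b1}; idom=b1
  b8: preds {b4,b5,b7}: {b0,b1,b2,b4} ∩ {b0,b1,b2,b4,b5} ∩ {b0,b1,b7} = {b0,b1}; idom=b1
  b9: preds {b4,b5,b7,b8}: {b0,b1,b2,b4} ∩ {b0,b1,b2,b4,b5} ∩ {b0,b1,b7} ∩ {b0,b1,b8} = {b0,b1}; idom=b1

Frontier:
  join b3 pred b1: · stop@b1
  join b3 pred b6: b6→b3 stop@b1
  join b7 pred b1: · stop@b1
  join b7 pred b5: b5→b4→b2 stop@b1
  join b7 pred b6: b6→b3 stop@b1
  join b8 pred b4: b4→b2 stop@b1
  join b8 pred b5: b5→b4→b2 stop@b1
  join b8 pred b7: b7 stop@b1
  join b9 pred b4: b4→b2 stop@b1
  join b9 pred b5: b5→b4→b2 stop@b1
  join b9 pred b7: b7 stop@b1
  join b9 pred b8: b8 stop@b1
  b0: DF=∅
  b1: DF=∅
  b2: DF={b7,b8,b9}
  b3: DF={b3,b7}
  b4: DF={b7,b8,b9}
  b5: DF={b7,b8,b9}
  b6: DF={b3,b7}
  b7: DF={b8,b9}
  b8: DF={b9}
  b9: DF=∅

φ for y: defs {b4,b8}
  DF⁺ = {b7,b8,b9}

Answer: ["b7", "b8", "b9"]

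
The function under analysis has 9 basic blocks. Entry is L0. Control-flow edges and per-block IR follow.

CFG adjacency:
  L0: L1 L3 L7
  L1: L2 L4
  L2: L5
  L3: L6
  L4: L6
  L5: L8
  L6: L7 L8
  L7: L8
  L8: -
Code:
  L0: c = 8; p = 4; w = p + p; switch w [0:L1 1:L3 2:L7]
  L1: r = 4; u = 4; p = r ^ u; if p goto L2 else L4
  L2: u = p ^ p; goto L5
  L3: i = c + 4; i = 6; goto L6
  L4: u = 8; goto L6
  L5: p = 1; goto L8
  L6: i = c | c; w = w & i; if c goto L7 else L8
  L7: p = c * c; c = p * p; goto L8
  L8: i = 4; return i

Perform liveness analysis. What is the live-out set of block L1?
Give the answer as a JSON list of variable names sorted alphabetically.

Block summaries:
  L0 def {c,p,w} use ∅
  L1 def {p,r,u} use ∅
  L2 def {u} use {p}
  L3 def {i} use {c}
  L4 def {u} use ∅
  L5 def {p} use ∅
  L6 def {i,w} use {c,w}
  L7 def {c,p} use {c}
  L8 def {i} use ∅

Liveness:
  L0 li=∅ lo={c,w}
  L1 li={c,w} lo={c,p,w}
  L2 li={p} lo=∅
  L3 li={c,w} lo={c,w}
  L4 li={c,w} lo={c,w}
  L5 li=∅ lo=∅
  L6 li={c,w} lo={c}
  L7 li={c} lo=∅
  L8 li=∅ lo=∅

live-out(L1) = ["c", "p", "w"]

Answer: ["c", "p", "w"]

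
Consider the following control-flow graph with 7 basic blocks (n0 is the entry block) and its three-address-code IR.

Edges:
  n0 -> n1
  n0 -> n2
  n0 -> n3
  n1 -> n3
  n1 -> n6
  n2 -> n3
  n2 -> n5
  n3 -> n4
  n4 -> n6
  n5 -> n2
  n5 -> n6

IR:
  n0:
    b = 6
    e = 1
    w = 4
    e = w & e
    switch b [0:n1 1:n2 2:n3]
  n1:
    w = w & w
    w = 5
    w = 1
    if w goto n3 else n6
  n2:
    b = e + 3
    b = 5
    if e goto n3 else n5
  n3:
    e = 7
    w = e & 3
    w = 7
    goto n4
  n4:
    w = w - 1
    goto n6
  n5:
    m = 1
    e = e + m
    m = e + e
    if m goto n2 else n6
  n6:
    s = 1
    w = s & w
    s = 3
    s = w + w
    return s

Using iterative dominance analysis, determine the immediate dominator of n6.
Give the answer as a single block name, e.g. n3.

Answer: n0

Derivation:
idom tree: n1←n0 n2←n0 n3←n0 n4←n3 n5←n2 n6←n0
Join-block Dom:
  n2: preds {n0,n5}: {n0} ∩ {n0,n2,n5} = {n0}; idom=n0
  n3: preds {n0,n1,n2}: {n0} ∩ {n0,n1} ∩ {n0,n2} = {n0}; idom=n0
  n6: preds {n1,n4,n5}: {n0,n1} ∩ {n0,n3,n4} ∩ {n0,n2,n5} = {n0}; idom=n0

idom(n6) = n0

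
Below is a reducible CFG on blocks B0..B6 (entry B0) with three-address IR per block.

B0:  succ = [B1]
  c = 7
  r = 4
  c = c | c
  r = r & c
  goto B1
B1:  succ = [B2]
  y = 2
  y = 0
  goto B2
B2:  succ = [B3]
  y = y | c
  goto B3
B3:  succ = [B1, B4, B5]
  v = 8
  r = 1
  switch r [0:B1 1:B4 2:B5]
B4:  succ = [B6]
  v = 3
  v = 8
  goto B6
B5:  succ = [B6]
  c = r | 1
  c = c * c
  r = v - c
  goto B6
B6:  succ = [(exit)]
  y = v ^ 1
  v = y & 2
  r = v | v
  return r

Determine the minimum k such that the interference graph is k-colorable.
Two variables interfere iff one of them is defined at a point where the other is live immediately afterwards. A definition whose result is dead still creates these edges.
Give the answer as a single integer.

Per-block:
  B0 def {c,r} use ∅
  B1 def {y} use ∅
  B2 def {y} use {c,y}
  B3 def {r,v} use ∅
  B4 def {v} use ∅
  B5 def {c,r} use {r,v}
  B6 def {r,v,y} use {v}

Backward fixpoint:
  live B0: ∅→{c}
  live B1: {c}→{c,y}
  live B2: {c,y}→{c}
  live B3: {c}→{c,r,v}
  live B4: ∅→{v}
  live B5: {r,v}→{v}
  live B6: {v}→∅

Conflict graph:
  c: {r,v,y}
  r: {c,v}
  v: {c,r}
  y: {c}

Chromatic number:
  {c,r,v} pairwise interfere (3-clique) ⇒ χ ≥ 3
  3-colouring: c0={c}  c1={r,y}  c2={v}
  χ = 3

Answer: 3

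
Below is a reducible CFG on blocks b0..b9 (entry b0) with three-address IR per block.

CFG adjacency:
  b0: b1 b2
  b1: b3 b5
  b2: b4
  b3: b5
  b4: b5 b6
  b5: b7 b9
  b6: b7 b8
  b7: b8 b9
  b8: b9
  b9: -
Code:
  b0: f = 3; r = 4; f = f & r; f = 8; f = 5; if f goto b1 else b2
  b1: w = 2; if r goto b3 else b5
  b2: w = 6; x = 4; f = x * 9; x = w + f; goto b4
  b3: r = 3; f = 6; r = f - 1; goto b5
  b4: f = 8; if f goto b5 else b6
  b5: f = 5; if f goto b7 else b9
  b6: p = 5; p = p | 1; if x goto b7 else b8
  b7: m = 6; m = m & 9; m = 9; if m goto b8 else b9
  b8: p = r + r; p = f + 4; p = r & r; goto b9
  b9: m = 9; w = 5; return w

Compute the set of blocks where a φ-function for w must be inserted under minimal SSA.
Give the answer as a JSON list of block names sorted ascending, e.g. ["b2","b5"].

Answer: ["b5", "b7", "b8", "b9"]

Derivation:
idom tree: b1←b0 b2←b0 b3←b1 b4←b2 b5←b0 b6←b4 b7←b0 b8←b0 b9←b0
Join-block Dom:
  b5: preds {b1,b3,b4}: {b0,b1} ∩ {b0,b1,b3} ∩ {b0,b2,b4} = {b0}; idom=b0
  b7: preds {b5,b6}: {b0,b5} ∩ {b0,b2,b4,b6} = {b0}; idom=b0
  b8: preds {b6,b7}: {b0,b2,b4,b6} ∩ {b0,b7} = {b0}; idom=b0
  b9: preds {b5,b7,b8}: {b0,b5} ∩ {b0,b7} ∩ {b0,b8} = {b0}; idom=b0

Frontier:
  join b5 pred b1: b1 stop@b0
  join b5 pred b3: b3→b1 stop@b0
  join b5 pred b4: b4→b2 stop@b0
  join b7 pred b5: b5 stop@b0
  join b7 pred b6: b6→b4→b2 stop@b0
  join b8 pred b6: b6→b4→b2 stop@b0
  join b8 pred b7: b7 stop@b0
  join b9 pred b5: b5 stop@b0
  join b9 pred b7: b7 stop@b0
  join b9 pred b8: b8 stop@b0
  b0 → ∅
  b1 → {b5}
  b2 → {b5,b7,b8}
  b3 → {b5}
  b4 → {b5,b7,b8}
  b5 → {b7,b9}
  b6 → {b7,b8}
  b7 → {b8,b9}
  b8 → {b9}
  b9 → ∅

φ for w: defs {b1,b2,b9}
  DF⁺ = {b5,b7,b8,b9}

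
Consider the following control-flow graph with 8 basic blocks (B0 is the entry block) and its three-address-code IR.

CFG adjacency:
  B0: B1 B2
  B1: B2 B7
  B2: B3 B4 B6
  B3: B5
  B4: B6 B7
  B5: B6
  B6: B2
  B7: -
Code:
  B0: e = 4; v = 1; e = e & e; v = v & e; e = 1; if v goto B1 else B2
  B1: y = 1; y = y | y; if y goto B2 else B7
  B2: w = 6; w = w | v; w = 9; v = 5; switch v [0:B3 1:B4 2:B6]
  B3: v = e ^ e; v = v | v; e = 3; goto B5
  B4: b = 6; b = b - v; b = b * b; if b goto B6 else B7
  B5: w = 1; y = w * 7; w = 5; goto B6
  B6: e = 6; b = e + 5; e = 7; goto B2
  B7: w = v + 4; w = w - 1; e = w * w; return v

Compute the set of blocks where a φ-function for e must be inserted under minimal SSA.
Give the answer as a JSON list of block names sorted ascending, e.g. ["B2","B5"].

idom tree: B1←B0 B2←B0 B3←B2 B4←B2 B5←B3 B6←B2 B7←B0
Dom at joins:
  B2: preds {B0,B1,B6}: {B0} ∩ {B0,B1} ∩ {B0,B2,B6} = {B0}; idom=B0
  B6: preds {B2,B4,B5}: {B0,B2} ∩ {B0,B2,B4} ∩ {B0,B2,B3,B5} = {B0,B2}; idom=B2
  B7: preds {B1,B4}: {B0,B1} ∩ {B0,B2,B4} = {B0}; idom=B0

DF derivation:
  join B2 pred B0: · stop@B0
  join B2 pred B1: B1 stop@B0
  join B2 pred B6: B6→B2 stop@B0
  join B6 pred B2: · stop@B2
  join B6 pred B4: B4 stop@B2
  join B6 pred B5: B5→B3 stop@B2
  join B7 pred B1: B1 stop@B0
  join B7 pred B4: B4→B2 stop@B0
  B0: DF=∅
  B1: DF={B2,B7}
  B2: DF={B2,B7}
  B3: DF={B6}
  B4: DF={B6,B7}
  B5: DF={B6}
  B6: DF={B2}
  B7: DF=∅

φ for e: defs {B0,B3,B6,B7}
  DF⁺ = {B2,B6,B7}

Answer: ["B2", "B6", "B7"]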